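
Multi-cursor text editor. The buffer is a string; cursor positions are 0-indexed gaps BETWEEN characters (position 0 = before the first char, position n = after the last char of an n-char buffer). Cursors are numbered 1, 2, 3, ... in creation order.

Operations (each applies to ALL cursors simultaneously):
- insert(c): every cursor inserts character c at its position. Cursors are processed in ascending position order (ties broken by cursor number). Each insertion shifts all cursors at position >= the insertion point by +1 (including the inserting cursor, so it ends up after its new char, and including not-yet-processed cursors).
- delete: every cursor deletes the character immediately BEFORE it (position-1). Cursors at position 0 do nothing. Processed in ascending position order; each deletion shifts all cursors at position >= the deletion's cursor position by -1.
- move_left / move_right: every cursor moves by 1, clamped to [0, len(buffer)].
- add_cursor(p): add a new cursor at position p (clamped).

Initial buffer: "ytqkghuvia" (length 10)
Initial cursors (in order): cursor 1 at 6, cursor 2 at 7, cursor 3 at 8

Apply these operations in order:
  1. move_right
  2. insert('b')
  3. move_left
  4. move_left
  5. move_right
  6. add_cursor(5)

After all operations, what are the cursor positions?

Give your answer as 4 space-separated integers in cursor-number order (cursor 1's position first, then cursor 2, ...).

Answer: 7 9 11 5

Derivation:
After op 1 (move_right): buffer="ytqkghuvia" (len 10), cursors c1@7 c2@8 c3@9, authorship ..........
After op 2 (insert('b')): buffer="ytqkghubvbiba" (len 13), cursors c1@8 c2@10 c3@12, authorship .......1.2.3.
After op 3 (move_left): buffer="ytqkghubvbiba" (len 13), cursors c1@7 c2@9 c3@11, authorship .......1.2.3.
After op 4 (move_left): buffer="ytqkghubvbiba" (len 13), cursors c1@6 c2@8 c3@10, authorship .......1.2.3.
After op 5 (move_right): buffer="ytqkghubvbiba" (len 13), cursors c1@7 c2@9 c3@11, authorship .......1.2.3.
After op 6 (add_cursor(5)): buffer="ytqkghubvbiba" (len 13), cursors c4@5 c1@7 c2@9 c3@11, authorship .......1.2.3.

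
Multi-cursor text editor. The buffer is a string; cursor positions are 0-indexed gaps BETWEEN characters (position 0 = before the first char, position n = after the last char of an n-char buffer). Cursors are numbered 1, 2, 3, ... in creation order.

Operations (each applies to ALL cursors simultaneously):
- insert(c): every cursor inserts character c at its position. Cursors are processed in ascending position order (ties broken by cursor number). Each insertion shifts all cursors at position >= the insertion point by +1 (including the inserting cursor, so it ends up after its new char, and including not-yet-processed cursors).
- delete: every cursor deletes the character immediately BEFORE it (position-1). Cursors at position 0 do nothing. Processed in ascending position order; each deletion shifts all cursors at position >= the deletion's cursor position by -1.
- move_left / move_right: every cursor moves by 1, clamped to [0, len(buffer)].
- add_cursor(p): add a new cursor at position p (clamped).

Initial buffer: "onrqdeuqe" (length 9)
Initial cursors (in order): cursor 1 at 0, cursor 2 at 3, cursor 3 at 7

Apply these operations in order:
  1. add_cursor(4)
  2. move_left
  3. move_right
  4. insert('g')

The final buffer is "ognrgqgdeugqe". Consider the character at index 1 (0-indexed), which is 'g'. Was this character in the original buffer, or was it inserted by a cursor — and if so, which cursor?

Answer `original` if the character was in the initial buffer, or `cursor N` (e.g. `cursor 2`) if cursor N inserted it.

After op 1 (add_cursor(4)): buffer="onrqdeuqe" (len 9), cursors c1@0 c2@3 c4@4 c3@7, authorship .........
After op 2 (move_left): buffer="onrqdeuqe" (len 9), cursors c1@0 c2@2 c4@3 c3@6, authorship .........
After op 3 (move_right): buffer="onrqdeuqe" (len 9), cursors c1@1 c2@3 c4@4 c3@7, authorship .........
After op 4 (insert('g')): buffer="ognrgqgdeugqe" (len 13), cursors c1@2 c2@5 c4@7 c3@11, authorship .1..2.4...3..
Authorship (.=original, N=cursor N): . 1 . . 2 . 4 . . . 3 . .
Index 1: author = 1

Answer: cursor 1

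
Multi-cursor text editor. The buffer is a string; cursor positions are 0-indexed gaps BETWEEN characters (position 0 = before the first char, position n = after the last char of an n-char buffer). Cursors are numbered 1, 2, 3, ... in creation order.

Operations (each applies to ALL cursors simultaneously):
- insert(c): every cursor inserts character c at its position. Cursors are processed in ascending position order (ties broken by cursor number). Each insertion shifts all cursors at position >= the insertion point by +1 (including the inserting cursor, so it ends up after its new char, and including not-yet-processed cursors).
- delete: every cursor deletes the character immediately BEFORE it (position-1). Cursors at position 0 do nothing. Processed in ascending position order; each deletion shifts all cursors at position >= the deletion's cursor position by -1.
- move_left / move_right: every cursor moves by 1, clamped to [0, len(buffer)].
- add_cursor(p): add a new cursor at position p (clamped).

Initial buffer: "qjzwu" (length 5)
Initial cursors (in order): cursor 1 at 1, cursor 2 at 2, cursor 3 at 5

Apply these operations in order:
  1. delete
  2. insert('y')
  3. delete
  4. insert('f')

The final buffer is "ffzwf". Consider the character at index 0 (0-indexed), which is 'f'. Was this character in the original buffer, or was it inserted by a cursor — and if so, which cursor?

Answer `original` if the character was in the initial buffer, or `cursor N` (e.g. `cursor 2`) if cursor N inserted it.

Answer: cursor 1

Derivation:
After op 1 (delete): buffer="zw" (len 2), cursors c1@0 c2@0 c3@2, authorship ..
After op 2 (insert('y')): buffer="yyzwy" (len 5), cursors c1@2 c2@2 c3@5, authorship 12..3
After op 3 (delete): buffer="zw" (len 2), cursors c1@0 c2@0 c3@2, authorship ..
After op 4 (insert('f')): buffer="ffzwf" (len 5), cursors c1@2 c2@2 c3@5, authorship 12..3
Authorship (.=original, N=cursor N): 1 2 . . 3
Index 0: author = 1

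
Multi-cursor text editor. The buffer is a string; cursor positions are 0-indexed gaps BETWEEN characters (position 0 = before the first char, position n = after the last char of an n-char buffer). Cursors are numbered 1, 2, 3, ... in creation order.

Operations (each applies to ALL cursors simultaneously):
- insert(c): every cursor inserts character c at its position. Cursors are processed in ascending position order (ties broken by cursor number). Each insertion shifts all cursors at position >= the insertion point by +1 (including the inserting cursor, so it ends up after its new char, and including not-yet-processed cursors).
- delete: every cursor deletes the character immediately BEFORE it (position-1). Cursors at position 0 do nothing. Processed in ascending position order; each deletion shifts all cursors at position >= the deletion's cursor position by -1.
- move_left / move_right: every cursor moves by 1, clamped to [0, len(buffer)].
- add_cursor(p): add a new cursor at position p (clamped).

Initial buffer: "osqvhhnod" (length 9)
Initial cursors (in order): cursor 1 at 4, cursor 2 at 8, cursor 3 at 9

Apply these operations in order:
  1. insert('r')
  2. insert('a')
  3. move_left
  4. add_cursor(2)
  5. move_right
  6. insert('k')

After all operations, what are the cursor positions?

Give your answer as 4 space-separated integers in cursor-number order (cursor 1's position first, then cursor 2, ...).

Answer: 8 15 19 4

Derivation:
After op 1 (insert('r')): buffer="osqvrhhnordr" (len 12), cursors c1@5 c2@10 c3@12, authorship ....1....2.3
After op 2 (insert('a')): buffer="osqvrahhnoradra" (len 15), cursors c1@6 c2@12 c3@15, authorship ....11....22.33
After op 3 (move_left): buffer="osqvrahhnoradra" (len 15), cursors c1@5 c2@11 c3@14, authorship ....11....22.33
After op 4 (add_cursor(2)): buffer="osqvrahhnoradra" (len 15), cursors c4@2 c1@5 c2@11 c3@14, authorship ....11....22.33
After op 5 (move_right): buffer="osqvrahhnoradra" (len 15), cursors c4@3 c1@6 c2@12 c3@15, authorship ....11....22.33
After op 6 (insert('k')): buffer="osqkvrakhhnorakdrak" (len 19), cursors c4@4 c1@8 c2@15 c3@19, authorship ...4.111....222.333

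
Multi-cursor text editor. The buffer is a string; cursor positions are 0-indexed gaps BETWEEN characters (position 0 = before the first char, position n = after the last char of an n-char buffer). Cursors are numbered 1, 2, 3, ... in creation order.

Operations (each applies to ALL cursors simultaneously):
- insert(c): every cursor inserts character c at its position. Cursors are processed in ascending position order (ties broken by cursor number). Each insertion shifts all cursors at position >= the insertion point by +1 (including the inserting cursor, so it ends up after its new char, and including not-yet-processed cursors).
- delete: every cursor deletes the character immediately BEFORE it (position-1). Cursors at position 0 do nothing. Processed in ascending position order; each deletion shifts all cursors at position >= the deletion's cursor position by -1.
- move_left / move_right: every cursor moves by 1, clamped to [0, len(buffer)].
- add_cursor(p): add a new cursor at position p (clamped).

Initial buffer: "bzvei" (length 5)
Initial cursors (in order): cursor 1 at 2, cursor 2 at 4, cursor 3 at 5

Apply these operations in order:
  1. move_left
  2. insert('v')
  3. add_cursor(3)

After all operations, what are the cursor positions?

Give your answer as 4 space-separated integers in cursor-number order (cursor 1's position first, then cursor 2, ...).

Answer: 2 5 7 3

Derivation:
After op 1 (move_left): buffer="bzvei" (len 5), cursors c1@1 c2@3 c3@4, authorship .....
After op 2 (insert('v')): buffer="bvzvvevi" (len 8), cursors c1@2 c2@5 c3@7, authorship .1..2.3.
After op 3 (add_cursor(3)): buffer="bvzvvevi" (len 8), cursors c1@2 c4@3 c2@5 c3@7, authorship .1..2.3.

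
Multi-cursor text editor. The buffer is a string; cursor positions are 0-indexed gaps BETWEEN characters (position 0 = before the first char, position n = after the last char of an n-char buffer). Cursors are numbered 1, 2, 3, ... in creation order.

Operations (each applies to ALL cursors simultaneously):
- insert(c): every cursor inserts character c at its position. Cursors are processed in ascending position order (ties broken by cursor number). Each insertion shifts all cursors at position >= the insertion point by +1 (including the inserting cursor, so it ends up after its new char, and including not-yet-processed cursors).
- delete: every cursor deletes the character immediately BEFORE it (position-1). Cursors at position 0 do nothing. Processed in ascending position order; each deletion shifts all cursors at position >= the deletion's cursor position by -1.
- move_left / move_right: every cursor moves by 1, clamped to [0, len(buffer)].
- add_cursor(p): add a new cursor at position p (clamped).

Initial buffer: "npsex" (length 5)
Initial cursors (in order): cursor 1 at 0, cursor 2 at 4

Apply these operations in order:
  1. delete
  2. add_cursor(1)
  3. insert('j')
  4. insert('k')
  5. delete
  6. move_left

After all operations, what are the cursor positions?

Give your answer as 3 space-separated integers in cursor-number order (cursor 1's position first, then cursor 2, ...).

Answer: 0 5 2

Derivation:
After op 1 (delete): buffer="npsx" (len 4), cursors c1@0 c2@3, authorship ....
After op 2 (add_cursor(1)): buffer="npsx" (len 4), cursors c1@0 c3@1 c2@3, authorship ....
After op 3 (insert('j')): buffer="jnjpsjx" (len 7), cursors c1@1 c3@3 c2@6, authorship 1.3..2.
After op 4 (insert('k')): buffer="jknjkpsjkx" (len 10), cursors c1@2 c3@5 c2@9, authorship 11.33..22.
After op 5 (delete): buffer="jnjpsjx" (len 7), cursors c1@1 c3@3 c2@6, authorship 1.3..2.
After op 6 (move_left): buffer="jnjpsjx" (len 7), cursors c1@0 c3@2 c2@5, authorship 1.3..2.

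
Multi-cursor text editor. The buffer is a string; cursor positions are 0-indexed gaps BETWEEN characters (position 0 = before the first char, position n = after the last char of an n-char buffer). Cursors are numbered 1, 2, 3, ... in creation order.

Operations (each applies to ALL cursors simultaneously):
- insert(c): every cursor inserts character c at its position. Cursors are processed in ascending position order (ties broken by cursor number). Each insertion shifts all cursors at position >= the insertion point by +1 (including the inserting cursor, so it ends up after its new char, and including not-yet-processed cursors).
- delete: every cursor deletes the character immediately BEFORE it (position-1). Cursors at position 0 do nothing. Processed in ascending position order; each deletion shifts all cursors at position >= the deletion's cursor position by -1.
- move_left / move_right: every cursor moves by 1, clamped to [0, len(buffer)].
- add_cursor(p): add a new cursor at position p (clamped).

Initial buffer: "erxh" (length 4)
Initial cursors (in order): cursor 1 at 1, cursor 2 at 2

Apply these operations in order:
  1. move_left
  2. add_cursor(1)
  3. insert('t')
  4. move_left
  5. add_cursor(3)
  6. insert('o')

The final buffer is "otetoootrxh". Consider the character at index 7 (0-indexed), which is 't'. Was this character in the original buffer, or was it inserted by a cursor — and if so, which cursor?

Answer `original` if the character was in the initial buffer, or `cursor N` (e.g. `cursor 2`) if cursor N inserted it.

Answer: cursor 3

Derivation:
After op 1 (move_left): buffer="erxh" (len 4), cursors c1@0 c2@1, authorship ....
After op 2 (add_cursor(1)): buffer="erxh" (len 4), cursors c1@0 c2@1 c3@1, authorship ....
After op 3 (insert('t')): buffer="tettrxh" (len 7), cursors c1@1 c2@4 c3@4, authorship 1.23...
After op 4 (move_left): buffer="tettrxh" (len 7), cursors c1@0 c2@3 c3@3, authorship 1.23...
After op 5 (add_cursor(3)): buffer="tettrxh" (len 7), cursors c1@0 c2@3 c3@3 c4@3, authorship 1.23...
After op 6 (insert('o')): buffer="otetoootrxh" (len 11), cursors c1@1 c2@7 c3@7 c4@7, authorship 11.22343...
Authorship (.=original, N=cursor N): 1 1 . 2 2 3 4 3 . . .
Index 7: author = 3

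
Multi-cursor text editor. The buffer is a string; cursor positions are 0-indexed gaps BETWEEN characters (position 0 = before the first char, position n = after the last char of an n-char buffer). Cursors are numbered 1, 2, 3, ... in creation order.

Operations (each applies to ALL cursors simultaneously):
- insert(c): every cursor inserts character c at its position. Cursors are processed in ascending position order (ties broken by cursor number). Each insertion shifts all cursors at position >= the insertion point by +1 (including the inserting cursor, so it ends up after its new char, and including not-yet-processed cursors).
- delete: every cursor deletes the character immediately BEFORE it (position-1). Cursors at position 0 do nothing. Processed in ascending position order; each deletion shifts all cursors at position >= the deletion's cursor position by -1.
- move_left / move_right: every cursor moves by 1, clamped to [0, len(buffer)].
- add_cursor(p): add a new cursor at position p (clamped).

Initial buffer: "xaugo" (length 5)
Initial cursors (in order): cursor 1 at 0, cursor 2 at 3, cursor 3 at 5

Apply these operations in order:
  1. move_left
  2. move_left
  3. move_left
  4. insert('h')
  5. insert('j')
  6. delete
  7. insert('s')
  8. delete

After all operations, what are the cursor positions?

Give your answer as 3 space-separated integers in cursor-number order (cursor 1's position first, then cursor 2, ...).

Answer: 2 2 5

Derivation:
After op 1 (move_left): buffer="xaugo" (len 5), cursors c1@0 c2@2 c3@4, authorship .....
After op 2 (move_left): buffer="xaugo" (len 5), cursors c1@0 c2@1 c3@3, authorship .....
After op 3 (move_left): buffer="xaugo" (len 5), cursors c1@0 c2@0 c3@2, authorship .....
After op 4 (insert('h')): buffer="hhxahugo" (len 8), cursors c1@2 c2@2 c3@5, authorship 12..3...
After op 5 (insert('j')): buffer="hhjjxahjugo" (len 11), cursors c1@4 c2@4 c3@8, authorship 1212..33...
After op 6 (delete): buffer="hhxahugo" (len 8), cursors c1@2 c2@2 c3@5, authorship 12..3...
After op 7 (insert('s')): buffer="hhssxahsugo" (len 11), cursors c1@4 c2@4 c3@8, authorship 1212..33...
After op 8 (delete): buffer="hhxahugo" (len 8), cursors c1@2 c2@2 c3@5, authorship 12..3...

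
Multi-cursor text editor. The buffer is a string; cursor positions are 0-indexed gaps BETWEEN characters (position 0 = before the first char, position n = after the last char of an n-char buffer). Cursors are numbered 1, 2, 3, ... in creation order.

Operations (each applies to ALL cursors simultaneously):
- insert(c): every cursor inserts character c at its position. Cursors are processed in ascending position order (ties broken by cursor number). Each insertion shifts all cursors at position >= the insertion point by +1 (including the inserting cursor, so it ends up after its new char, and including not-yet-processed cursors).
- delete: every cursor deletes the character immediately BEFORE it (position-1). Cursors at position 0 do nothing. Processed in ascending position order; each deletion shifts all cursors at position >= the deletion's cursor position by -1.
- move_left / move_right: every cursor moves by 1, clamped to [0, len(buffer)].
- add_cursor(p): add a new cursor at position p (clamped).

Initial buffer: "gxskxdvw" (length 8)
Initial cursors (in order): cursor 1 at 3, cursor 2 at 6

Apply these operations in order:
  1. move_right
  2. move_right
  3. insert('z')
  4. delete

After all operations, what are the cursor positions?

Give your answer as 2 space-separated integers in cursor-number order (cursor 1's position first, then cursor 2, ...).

After op 1 (move_right): buffer="gxskxdvw" (len 8), cursors c1@4 c2@7, authorship ........
After op 2 (move_right): buffer="gxskxdvw" (len 8), cursors c1@5 c2@8, authorship ........
After op 3 (insert('z')): buffer="gxskxzdvwz" (len 10), cursors c1@6 c2@10, authorship .....1...2
After op 4 (delete): buffer="gxskxdvw" (len 8), cursors c1@5 c2@8, authorship ........

Answer: 5 8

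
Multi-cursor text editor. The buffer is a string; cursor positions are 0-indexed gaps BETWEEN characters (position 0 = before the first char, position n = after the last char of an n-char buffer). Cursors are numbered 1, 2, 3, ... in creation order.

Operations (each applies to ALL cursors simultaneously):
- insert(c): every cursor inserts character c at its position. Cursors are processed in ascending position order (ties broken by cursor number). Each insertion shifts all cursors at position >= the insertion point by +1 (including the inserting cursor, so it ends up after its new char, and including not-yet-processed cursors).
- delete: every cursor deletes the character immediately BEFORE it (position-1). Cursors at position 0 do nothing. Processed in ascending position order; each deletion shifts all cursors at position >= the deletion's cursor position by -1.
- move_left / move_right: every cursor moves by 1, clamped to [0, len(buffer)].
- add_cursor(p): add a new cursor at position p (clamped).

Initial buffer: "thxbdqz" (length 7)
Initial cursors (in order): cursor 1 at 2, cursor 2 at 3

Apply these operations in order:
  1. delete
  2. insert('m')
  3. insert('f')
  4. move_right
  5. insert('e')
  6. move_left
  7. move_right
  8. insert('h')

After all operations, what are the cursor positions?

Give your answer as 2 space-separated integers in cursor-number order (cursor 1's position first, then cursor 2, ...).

After op 1 (delete): buffer="tbdqz" (len 5), cursors c1@1 c2@1, authorship .....
After op 2 (insert('m')): buffer="tmmbdqz" (len 7), cursors c1@3 c2@3, authorship .12....
After op 3 (insert('f')): buffer="tmmffbdqz" (len 9), cursors c1@5 c2@5, authorship .1212....
After op 4 (move_right): buffer="tmmffbdqz" (len 9), cursors c1@6 c2@6, authorship .1212....
After op 5 (insert('e')): buffer="tmmffbeedqz" (len 11), cursors c1@8 c2@8, authorship .1212.12...
After op 6 (move_left): buffer="tmmffbeedqz" (len 11), cursors c1@7 c2@7, authorship .1212.12...
After op 7 (move_right): buffer="tmmffbeedqz" (len 11), cursors c1@8 c2@8, authorship .1212.12...
After op 8 (insert('h')): buffer="tmmffbeehhdqz" (len 13), cursors c1@10 c2@10, authorship .1212.1212...

Answer: 10 10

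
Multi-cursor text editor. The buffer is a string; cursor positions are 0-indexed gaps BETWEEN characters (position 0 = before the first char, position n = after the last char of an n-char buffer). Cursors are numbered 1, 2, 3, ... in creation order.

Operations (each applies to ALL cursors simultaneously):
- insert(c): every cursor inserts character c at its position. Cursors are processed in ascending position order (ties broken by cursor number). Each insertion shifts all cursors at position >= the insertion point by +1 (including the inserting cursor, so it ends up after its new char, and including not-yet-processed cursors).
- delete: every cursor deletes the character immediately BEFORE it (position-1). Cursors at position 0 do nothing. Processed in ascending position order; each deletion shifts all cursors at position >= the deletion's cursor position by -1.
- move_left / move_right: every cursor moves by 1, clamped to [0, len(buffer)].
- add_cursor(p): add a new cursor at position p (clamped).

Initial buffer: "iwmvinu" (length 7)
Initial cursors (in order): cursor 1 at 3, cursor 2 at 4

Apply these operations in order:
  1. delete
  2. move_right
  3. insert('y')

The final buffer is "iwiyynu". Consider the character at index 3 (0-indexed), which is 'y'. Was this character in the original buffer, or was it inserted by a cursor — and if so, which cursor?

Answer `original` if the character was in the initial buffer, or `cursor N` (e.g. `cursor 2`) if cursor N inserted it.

Answer: cursor 1

Derivation:
After op 1 (delete): buffer="iwinu" (len 5), cursors c1@2 c2@2, authorship .....
After op 2 (move_right): buffer="iwinu" (len 5), cursors c1@3 c2@3, authorship .....
After op 3 (insert('y')): buffer="iwiyynu" (len 7), cursors c1@5 c2@5, authorship ...12..
Authorship (.=original, N=cursor N): . . . 1 2 . .
Index 3: author = 1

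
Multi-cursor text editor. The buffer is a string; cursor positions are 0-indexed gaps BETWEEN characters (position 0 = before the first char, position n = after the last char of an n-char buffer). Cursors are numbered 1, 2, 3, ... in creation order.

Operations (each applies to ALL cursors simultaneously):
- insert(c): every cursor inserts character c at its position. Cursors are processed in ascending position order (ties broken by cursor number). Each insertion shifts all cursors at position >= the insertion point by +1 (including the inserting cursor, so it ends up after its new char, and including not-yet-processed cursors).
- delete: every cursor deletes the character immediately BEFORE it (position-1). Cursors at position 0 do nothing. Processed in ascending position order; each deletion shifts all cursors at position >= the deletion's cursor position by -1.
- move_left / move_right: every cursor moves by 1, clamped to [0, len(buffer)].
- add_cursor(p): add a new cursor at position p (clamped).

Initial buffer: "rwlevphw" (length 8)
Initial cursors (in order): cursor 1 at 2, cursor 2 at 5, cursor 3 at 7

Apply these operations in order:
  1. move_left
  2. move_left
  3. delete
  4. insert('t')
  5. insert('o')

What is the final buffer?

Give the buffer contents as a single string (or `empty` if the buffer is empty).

After op 1 (move_left): buffer="rwlevphw" (len 8), cursors c1@1 c2@4 c3@6, authorship ........
After op 2 (move_left): buffer="rwlevphw" (len 8), cursors c1@0 c2@3 c3@5, authorship ........
After op 3 (delete): buffer="rwephw" (len 6), cursors c1@0 c2@2 c3@3, authorship ......
After op 4 (insert('t')): buffer="trwtetphw" (len 9), cursors c1@1 c2@4 c3@6, authorship 1..2.3...
After op 5 (insert('o')): buffer="torwtoetophw" (len 12), cursors c1@2 c2@6 c3@9, authorship 11..22.33...

Answer: torwtoetophw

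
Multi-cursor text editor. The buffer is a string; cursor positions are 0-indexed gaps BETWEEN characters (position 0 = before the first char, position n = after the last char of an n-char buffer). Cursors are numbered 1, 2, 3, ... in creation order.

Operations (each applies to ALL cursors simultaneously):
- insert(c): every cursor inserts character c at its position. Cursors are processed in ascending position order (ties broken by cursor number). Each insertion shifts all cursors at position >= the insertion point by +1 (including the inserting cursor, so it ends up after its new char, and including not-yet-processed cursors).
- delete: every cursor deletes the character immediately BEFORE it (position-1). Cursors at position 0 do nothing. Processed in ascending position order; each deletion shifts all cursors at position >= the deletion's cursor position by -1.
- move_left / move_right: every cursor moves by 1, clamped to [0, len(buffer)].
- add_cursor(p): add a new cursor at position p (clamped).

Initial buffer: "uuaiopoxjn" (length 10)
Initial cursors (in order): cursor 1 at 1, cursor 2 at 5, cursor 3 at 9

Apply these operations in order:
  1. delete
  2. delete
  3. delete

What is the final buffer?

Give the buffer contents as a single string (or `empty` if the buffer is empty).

Answer: upn

Derivation:
After op 1 (delete): buffer="uaipoxn" (len 7), cursors c1@0 c2@3 c3@6, authorship .......
After op 2 (delete): buffer="uapon" (len 5), cursors c1@0 c2@2 c3@4, authorship .....
After op 3 (delete): buffer="upn" (len 3), cursors c1@0 c2@1 c3@2, authorship ...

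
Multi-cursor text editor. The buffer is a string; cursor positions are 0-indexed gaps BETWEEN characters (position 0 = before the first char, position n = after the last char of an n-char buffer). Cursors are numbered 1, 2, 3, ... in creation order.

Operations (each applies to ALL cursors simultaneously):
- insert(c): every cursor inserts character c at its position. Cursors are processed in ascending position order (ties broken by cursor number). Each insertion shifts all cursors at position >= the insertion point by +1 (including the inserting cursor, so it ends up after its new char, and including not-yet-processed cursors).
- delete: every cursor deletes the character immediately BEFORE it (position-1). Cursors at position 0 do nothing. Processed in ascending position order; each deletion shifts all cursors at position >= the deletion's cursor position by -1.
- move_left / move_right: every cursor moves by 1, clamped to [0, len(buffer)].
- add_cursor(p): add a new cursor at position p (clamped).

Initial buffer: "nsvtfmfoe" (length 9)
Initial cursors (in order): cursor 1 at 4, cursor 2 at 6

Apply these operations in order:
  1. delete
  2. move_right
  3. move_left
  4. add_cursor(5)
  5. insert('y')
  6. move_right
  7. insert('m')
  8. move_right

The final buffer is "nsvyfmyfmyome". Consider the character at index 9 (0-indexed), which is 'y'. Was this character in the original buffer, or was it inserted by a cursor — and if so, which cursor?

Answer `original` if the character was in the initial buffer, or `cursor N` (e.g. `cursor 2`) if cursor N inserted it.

Answer: cursor 3

Derivation:
After op 1 (delete): buffer="nsvffoe" (len 7), cursors c1@3 c2@4, authorship .......
After op 2 (move_right): buffer="nsvffoe" (len 7), cursors c1@4 c2@5, authorship .......
After op 3 (move_left): buffer="nsvffoe" (len 7), cursors c1@3 c2@4, authorship .......
After op 4 (add_cursor(5)): buffer="nsvffoe" (len 7), cursors c1@3 c2@4 c3@5, authorship .......
After op 5 (insert('y')): buffer="nsvyfyfyoe" (len 10), cursors c1@4 c2@6 c3@8, authorship ...1.2.3..
After op 6 (move_right): buffer="nsvyfyfyoe" (len 10), cursors c1@5 c2@7 c3@9, authorship ...1.2.3..
After op 7 (insert('m')): buffer="nsvyfmyfmyome" (len 13), cursors c1@6 c2@9 c3@12, authorship ...1.12.23.3.
After op 8 (move_right): buffer="nsvyfmyfmyome" (len 13), cursors c1@7 c2@10 c3@13, authorship ...1.12.23.3.
Authorship (.=original, N=cursor N): . . . 1 . 1 2 . 2 3 . 3 .
Index 9: author = 3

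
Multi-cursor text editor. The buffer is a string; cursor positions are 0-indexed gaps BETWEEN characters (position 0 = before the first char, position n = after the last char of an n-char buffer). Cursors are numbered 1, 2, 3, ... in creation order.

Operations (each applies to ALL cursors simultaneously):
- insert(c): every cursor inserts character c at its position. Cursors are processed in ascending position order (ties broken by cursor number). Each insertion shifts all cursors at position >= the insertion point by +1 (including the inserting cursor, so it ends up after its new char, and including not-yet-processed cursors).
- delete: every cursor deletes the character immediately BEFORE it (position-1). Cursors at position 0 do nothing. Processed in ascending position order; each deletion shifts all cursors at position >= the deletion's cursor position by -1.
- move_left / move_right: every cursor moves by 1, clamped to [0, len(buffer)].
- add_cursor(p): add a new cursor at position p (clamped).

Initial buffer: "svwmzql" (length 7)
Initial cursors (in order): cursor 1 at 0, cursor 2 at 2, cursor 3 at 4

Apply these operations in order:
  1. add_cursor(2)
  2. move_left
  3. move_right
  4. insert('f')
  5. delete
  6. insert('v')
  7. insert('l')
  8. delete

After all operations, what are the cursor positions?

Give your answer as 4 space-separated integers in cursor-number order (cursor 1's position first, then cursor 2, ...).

Answer: 2 5 8 5

Derivation:
After op 1 (add_cursor(2)): buffer="svwmzql" (len 7), cursors c1@0 c2@2 c4@2 c3@4, authorship .......
After op 2 (move_left): buffer="svwmzql" (len 7), cursors c1@0 c2@1 c4@1 c3@3, authorship .......
After op 3 (move_right): buffer="svwmzql" (len 7), cursors c1@1 c2@2 c4@2 c3@4, authorship .......
After op 4 (insert('f')): buffer="sfvffwmfzql" (len 11), cursors c1@2 c2@5 c4@5 c3@8, authorship .1.24..3...
After op 5 (delete): buffer="svwmzql" (len 7), cursors c1@1 c2@2 c4@2 c3@4, authorship .......
After op 6 (insert('v')): buffer="svvvvwmvzql" (len 11), cursors c1@2 c2@5 c4@5 c3@8, authorship .1.24..3...
After op 7 (insert('l')): buffer="svlvvvllwmvlzql" (len 15), cursors c1@3 c2@8 c4@8 c3@12, authorship .11.2424..33...
After op 8 (delete): buffer="svvvvwmvzql" (len 11), cursors c1@2 c2@5 c4@5 c3@8, authorship .1.24..3...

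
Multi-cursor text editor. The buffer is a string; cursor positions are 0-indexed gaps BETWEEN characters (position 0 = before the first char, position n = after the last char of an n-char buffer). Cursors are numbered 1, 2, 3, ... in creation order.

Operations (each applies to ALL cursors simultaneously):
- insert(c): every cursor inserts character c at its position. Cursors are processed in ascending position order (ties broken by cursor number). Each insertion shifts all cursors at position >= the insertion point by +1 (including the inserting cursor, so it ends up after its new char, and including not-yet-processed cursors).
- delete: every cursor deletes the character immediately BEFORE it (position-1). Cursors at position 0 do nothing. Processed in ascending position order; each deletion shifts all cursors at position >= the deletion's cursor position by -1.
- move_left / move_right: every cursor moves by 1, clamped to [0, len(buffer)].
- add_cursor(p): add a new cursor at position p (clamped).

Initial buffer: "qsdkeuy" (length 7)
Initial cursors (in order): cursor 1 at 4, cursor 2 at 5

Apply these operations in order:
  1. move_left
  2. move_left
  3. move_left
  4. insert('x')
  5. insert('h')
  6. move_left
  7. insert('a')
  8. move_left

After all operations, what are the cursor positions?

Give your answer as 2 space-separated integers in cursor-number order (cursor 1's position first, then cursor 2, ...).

Answer: 2 6

Derivation:
After op 1 (move_left): buffer="qsdkeuy" (len 7), cursors c1@3 c2@4, authorship .......
After op 2 (move_left): buffer="qsdkeuy" (len 7), cursors c1@2 c2@3, authorship .......
After op 3 (move_left): buffer="qsdkeuy" (len 7), cursors c1@1 c2@2, authorship .......
After op 4 (insert('x')): buffer="qxsxdkeuy" (len 9), cursors c1@2 c2@4, authorship .1.2.....
After op 5 (insert('h')): buffer="qxhsxhdkeuy" (len 11), cursors c1@3 c2@6, authorship .11.22.....
After op 6 (move_left): buffer="qxhsxhdkeuy" (len 11), cursors c1@2 c2@5, authorship .11.22.....
After op 7 (insert('a')): buffer="qxahsxahdkeuy" (len 13), cursors c1@3 c2@7, authorship .111.222.....
After op 8 (move_left): buffer="qxahsxahdkeuy" (len 13), cursors c1@2 c2@6, authorship .111.222.....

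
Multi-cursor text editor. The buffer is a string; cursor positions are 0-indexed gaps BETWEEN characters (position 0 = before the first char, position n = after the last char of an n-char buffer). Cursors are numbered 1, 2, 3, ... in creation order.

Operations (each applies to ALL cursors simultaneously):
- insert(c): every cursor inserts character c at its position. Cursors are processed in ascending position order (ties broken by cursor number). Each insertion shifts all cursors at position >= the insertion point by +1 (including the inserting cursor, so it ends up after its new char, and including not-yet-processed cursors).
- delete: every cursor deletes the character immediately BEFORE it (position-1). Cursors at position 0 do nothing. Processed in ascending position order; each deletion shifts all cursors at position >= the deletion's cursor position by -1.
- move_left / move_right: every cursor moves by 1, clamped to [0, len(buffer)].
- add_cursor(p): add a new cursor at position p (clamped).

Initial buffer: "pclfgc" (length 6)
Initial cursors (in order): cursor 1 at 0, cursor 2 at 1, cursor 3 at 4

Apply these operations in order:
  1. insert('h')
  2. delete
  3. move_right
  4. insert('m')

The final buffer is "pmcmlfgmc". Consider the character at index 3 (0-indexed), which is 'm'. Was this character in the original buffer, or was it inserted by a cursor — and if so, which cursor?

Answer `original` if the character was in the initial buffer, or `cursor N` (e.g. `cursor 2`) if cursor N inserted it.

Answer: cursor 2

Derivation:
After op 1 (insert('h')): buffer="hphclfhgc" (len 9), cursors c1@1 c2@3 c3@7, authorship 1.2...3..
After op 2 (delete): buffer="pclfgc" (len 6), cursors c1@0 c2@1 c3@4, authorship ......
After op 3 (move_right): buffer="pclfgc" (len 6), cursors c1@1 c2@2 c3@5, authorship ......
After op 4 (insert('m')): buffer="pmcmlfgmc" (len 9), cursors c1@2 c2@4 c3@8, authorship .1.2...3.
Authorship (.=original, N=cursor N): . 1 . 2 . . . 3 .
Index 3: author = 2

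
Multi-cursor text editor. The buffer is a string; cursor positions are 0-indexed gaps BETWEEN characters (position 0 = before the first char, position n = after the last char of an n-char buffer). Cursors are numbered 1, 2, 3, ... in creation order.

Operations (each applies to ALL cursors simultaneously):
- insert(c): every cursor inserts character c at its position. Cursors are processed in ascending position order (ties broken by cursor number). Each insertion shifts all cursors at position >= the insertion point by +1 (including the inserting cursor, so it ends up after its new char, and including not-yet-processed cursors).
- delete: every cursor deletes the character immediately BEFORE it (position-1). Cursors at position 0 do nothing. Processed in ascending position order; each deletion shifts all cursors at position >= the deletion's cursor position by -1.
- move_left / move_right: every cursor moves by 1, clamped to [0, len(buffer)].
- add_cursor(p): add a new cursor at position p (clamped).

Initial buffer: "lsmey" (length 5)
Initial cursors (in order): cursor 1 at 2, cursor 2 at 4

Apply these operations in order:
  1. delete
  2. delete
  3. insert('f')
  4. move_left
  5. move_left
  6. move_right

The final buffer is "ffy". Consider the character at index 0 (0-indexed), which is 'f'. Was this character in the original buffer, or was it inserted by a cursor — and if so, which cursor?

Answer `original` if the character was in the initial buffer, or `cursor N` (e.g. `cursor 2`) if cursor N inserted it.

After op 1 (delete): buffer="lmy" (len 3), cursors c1@1 c2@2, authorship ...
After op 2 (delete): buffer="y" (len 1), cursors c1@0 c2@0, authorship .
After op 3 (insert('f')): buffer="ffy" (len 3), cursors c1@2 c2@2, authorship 12.
After op 4 (move_left): buffer="ffy" (len 3), cursors c1@1 c2@1, authorship 12.
After op 5 (move_left): buffer="ffy" (len 3), cursors c1@0 c2@0, authorship 12.
After op 6 (move_right): buffer="ffy" (len 3), cursors c1@1 c2@1, authorship 12.
Authorship (.=original, N=cursor N): 1 2 .
Index 0: author = 1

Answer: cursor 1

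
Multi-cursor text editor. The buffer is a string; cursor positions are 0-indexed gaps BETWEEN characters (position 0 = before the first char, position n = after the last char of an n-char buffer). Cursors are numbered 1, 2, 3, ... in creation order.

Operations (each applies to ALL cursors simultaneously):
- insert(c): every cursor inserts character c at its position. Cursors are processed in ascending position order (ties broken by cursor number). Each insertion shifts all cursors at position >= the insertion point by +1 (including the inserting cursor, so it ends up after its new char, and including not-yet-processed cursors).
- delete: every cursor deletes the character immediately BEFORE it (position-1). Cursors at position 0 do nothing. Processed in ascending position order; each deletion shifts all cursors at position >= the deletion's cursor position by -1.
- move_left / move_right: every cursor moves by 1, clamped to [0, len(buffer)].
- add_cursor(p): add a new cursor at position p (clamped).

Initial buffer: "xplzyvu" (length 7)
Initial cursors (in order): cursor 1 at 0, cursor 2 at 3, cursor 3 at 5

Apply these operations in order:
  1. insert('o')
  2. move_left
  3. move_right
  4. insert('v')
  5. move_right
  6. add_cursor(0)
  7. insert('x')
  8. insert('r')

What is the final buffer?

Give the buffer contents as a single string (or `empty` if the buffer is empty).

After op 1 (insert('o')): buffer="oxplozyovu" (len 10), cursors c1@1 c2@5 c3@8, authorship 1...2..3..
After op 2 (move_left): buffer="oxplozyovu" (len 10), cursors c1@0 c2@4 c3@7, authorship 1...2..3..
After op 3 (move_right): buffer="oxplozyovu" (len 10), cursors c1@1 c2@5 c3@8, authorship 1...2..3..
After op 4 (insert('v')): buffer="ovxplovzyovvu" (len 13), cursors c1@2 c2@7 c3@11, authorship 11...22..33..
After op 5 (move_right): buffer="ovxplovzyovvu" (len 13), cursors c1@3 c2@8 c3@12, authorship 11...22..33..
After op 6 (add_cursor(0)): buffer="ovxplovzyovvu" (len 13), cursors c4@0 c1@3 c2@8 c3@12, authorship 11...22..33..
After op 7 (insert('x')): buffer="xovxxplovzxyovvxu" (len 17), cursors c4@1 c1@5 c2@11 c3@16, authorship 411.1..22.2.33.3.
After op 8 (insert('r')): buffer="xrovxxrplovzxryovvxru" (len 21), cursors c4@2 c1@7 c2@14 c3@20, authorship 4411.11..22.22.33.33.

Answer: xrovxxrplovzxryovvxru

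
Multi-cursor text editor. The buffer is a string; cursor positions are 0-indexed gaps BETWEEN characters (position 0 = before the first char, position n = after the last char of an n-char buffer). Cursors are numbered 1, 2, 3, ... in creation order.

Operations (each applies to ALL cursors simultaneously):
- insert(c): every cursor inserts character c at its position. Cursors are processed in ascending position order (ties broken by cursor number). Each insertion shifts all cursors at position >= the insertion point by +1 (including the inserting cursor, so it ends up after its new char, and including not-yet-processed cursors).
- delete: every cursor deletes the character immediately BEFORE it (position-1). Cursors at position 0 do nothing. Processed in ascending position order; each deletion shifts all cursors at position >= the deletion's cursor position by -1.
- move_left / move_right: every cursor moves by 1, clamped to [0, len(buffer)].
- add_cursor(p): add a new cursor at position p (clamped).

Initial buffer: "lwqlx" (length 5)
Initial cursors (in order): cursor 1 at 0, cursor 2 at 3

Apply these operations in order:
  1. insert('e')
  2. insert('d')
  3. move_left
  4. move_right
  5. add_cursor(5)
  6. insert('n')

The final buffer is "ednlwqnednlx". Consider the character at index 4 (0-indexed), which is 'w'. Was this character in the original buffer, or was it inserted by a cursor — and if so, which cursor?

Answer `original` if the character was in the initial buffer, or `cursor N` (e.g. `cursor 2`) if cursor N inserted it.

After op 1 (insert('e')): buffer="elwqelx" (len 7), cursors c1@1 c2@5, authorship 1...2..
After op 2 (insert('d')): buffer="edlwqedlx" (len 9), cursors c1@2 c2@7, authorship 11...22..
After op 3 (move_left): buffer="edlwqedlx" (len 9), cursors c1@1 c2@6, authorship 11...22..
After op 4 (move_right): buffer="edlwqedlx" (len 9), cursors c1@2 c2@7, authorship 11...22..
After op 5 (add_cursor(5)): buffer="edlwqedlx" (len 9), cursors c1@2 c3@5 c2@7, authorship 11...22..
After op 6 (insert('n')): buffer="ednlwqnednlx" (len 12), cursors c1@3 c3@7 c2@10, authorship 111...3222..
Authorship (.=original, N=cursor N): 1 1 1 . . . 3 2 2 2 . .
Index 4: author = original

Answer: original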